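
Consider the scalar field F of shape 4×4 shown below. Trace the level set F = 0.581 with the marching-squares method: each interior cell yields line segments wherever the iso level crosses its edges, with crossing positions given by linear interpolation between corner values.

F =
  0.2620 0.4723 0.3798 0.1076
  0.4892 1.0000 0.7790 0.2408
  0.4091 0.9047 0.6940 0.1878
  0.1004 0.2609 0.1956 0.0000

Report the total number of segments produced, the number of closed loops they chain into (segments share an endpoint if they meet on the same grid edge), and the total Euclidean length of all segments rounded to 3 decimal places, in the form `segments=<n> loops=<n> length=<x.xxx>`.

cell (0,0): code 0100 → (0.206,1.000)–(1.000,0.180)
cell (0,1): code 1100 → (0.504,2.000)–(0.206,1.000)
cell (0,2): code 1000 → (1.000,2.368)–(0.504,2.000)
cell (1,0): code 0110 → (1.000,0.180)–(2.000,0.347)
cell (1,2): code 1001 → (2.000,2.223)–(1.000,2.368)
cell (2,0): code 0010 → (2.000,0.347)–(2.503,1.000)
cell (2,1): code 0011 → (2.503,1.000)–(2.227,2.000)
cell (2,2): code 0001 → (2.227,2.000)–(2.000,2.223)
total: 8 segments, chained into 1 closed loop(s), length Σ = 7.006757

segments=8 loops=1 length=7.007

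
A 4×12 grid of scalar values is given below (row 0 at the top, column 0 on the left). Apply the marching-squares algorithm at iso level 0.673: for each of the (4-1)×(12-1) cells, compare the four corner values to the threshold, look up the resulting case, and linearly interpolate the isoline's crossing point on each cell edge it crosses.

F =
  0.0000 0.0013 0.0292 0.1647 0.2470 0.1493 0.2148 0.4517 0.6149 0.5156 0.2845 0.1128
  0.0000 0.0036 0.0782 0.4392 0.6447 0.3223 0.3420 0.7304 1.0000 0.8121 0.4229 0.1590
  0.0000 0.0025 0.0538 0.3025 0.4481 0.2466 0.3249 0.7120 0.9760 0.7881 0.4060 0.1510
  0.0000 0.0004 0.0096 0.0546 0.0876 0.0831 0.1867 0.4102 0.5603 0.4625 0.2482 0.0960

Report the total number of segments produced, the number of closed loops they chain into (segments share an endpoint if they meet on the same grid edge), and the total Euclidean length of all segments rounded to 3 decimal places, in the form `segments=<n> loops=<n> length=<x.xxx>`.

cell (0,6): code 0100 → (0.794,7.000)–(1.000,6.852)
cell (0,7): code 1100 → (0.151,8.000)–(0.794,7.000)
cell (0,8): code 1100 → (0.531,9.000)–(0.151,8.000)
cell (0,9): code 1000 → (1.000,9.357)–(0.531,9.000)
cell (1,6): code 0110 → (1.000,6.852)–(2.000,6.899)
cell (1,9): code 1001 → (2.000,9.301)–(1.000,9.357)
cell (2,6): code 0010 → (2.000,6.899)–(2.129,7.000)
cell (2,7): code 0011 → (2.129,7.000)–(2.729,8.000)
cell (2,8): code 0011 → (2.729,8.000)–(2.354,9.000)
cell (2,9): code 0001 → (2.354,9.000)–(2.000,9.301)
total: 10 segments, chained into 1 closed loop(s), length Σ = 7.967138

segments=10 loops=1 length=7.967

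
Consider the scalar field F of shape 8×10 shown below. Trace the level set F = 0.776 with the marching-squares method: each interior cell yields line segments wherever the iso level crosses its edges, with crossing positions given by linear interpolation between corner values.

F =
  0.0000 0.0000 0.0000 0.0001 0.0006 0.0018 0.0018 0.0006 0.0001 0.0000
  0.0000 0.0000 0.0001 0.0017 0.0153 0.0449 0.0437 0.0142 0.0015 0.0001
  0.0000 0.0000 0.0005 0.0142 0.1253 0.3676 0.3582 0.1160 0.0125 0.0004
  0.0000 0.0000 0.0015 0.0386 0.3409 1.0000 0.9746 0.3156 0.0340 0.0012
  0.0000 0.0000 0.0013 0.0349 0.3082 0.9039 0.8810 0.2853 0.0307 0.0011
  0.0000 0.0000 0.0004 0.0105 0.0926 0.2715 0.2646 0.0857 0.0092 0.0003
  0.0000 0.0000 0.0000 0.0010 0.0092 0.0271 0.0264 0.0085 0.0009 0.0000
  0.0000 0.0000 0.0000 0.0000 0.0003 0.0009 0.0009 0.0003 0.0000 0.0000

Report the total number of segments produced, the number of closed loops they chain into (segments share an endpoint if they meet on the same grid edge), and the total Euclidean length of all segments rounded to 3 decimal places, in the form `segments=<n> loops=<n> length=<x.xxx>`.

cell (2,4): code 0100 → (2.646,5.000)–(3.000,4.660)
cell (2,5): code 1100 → (2.678,6.000)–(2.646,5.000)
cell (2,6): code 1000 → (3.000,6.301)–(2.678,6.000)
cell (3,4): code 0110 → (3.000,4.660)–(4.000,4.785)
cell (3,6): code 1001 → (4.000,6.176)–(3.000,6.301)
cell (4,4): code 0010 → (4.000,4.785)–(4.202,5.000)
cell (4,5): code 0011 → (4.202,5.000)–(4.170,6.000)
cell (4,6): code 0001 → (4.170,6.000)–(4.000,6.176)
total: 8 segments, chained into 1 closed loop(s), length Σ = 5.488752

segments=8 loops=1 length=5.489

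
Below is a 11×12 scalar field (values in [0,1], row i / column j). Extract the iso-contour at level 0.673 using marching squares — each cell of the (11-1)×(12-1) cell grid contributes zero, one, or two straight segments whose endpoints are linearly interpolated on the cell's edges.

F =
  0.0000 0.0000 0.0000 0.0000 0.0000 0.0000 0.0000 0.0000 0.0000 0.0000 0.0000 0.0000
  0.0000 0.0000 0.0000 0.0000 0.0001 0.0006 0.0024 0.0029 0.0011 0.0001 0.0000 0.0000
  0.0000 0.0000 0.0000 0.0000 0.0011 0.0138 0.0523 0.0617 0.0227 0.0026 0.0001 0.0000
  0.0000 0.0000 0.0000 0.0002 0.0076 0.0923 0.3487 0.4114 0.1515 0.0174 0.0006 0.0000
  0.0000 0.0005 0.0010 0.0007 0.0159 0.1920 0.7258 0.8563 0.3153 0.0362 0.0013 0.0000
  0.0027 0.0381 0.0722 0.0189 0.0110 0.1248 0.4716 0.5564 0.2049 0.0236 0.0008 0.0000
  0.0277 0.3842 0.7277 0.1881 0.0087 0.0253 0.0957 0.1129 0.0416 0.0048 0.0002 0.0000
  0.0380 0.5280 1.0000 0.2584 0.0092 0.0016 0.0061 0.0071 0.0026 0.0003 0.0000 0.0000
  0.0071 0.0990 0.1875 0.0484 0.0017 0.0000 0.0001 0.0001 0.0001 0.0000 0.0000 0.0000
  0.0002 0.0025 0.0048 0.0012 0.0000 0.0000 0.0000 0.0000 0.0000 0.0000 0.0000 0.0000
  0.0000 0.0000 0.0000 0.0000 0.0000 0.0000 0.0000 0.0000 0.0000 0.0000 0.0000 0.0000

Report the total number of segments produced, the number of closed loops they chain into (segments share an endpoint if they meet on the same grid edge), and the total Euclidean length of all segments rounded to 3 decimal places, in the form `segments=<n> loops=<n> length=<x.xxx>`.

segments=12 loops=2 length=7.647

cell (3,5): code 0100 → (3.860,6.000)–(4.000,5.901)
cell (3,6): code 1100 → (3.588,7.000)–(3.860,6.000)
cell (3,7): code 1000 → (4.000,7.339)–(3.588,7.000)
cell (4,5): code 0010 → (4.000,5.901)–(4.208,6.000)
cell (4,6): code 0011 → (4.208,6.000)–(4.611,7.000)
cell (4,7): code 0001 → (4.611,7.000)–(4.000,7.339)
cell (5,1): code 0100 → (5.917,2.000)–(6.000,1.841)
cell (5,2): code 1000 → (6.000,2.101)–(5.917,2.000)
cell (6,1): code 0110 → (6.000,1.841)–(7.000,1.307)
cell (6,2): code 1001 → (7.000,2.441)–(6.000,2.101)
cell (7,1): code 0010 → (7.000,1.307)–(7.402,2.000)
cell (7,2): code 0001 → (7.402,2.000)–(7.000,2.441)
total: 12 segments, chained into 2 closed loop(s), length Σ = 7.647220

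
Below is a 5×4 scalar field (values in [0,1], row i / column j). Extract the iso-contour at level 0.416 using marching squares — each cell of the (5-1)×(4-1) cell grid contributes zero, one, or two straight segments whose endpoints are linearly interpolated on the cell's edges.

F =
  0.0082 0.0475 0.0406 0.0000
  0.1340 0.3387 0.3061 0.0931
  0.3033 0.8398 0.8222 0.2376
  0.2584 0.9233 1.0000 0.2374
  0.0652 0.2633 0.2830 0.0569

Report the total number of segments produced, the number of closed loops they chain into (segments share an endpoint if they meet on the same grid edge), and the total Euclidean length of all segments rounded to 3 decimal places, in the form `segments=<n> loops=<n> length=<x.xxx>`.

segments=8 loops=1 length=8.414

cell (1,0): code 0100 → (1.154,1.000)–(2.000,0.210)
cell (1,1): code 1100 → (1.213,2.000)–(1.154,1.000)
cell (1,2): code 1000 → (2.000,2.695)–(1.213,2.000)
cell (2,0): code 0110 → (2.000,0.210)–(3.000,0.237)
cell (2,2): code 1001 → (3.000,2.766)–(2.000,2.695)
cell (3,0): code 0010 → (3.000,0.237)–(3.769,1.000)
cell (3,1): code 0011 → (3.769,1.000)–(3.815,2.000)
cell (3,2): code 0001 → (3.815,2.000)–(3.000,2.766)
total: 8 segments, chained into 1 closed loop(s), length Σ = 8.413795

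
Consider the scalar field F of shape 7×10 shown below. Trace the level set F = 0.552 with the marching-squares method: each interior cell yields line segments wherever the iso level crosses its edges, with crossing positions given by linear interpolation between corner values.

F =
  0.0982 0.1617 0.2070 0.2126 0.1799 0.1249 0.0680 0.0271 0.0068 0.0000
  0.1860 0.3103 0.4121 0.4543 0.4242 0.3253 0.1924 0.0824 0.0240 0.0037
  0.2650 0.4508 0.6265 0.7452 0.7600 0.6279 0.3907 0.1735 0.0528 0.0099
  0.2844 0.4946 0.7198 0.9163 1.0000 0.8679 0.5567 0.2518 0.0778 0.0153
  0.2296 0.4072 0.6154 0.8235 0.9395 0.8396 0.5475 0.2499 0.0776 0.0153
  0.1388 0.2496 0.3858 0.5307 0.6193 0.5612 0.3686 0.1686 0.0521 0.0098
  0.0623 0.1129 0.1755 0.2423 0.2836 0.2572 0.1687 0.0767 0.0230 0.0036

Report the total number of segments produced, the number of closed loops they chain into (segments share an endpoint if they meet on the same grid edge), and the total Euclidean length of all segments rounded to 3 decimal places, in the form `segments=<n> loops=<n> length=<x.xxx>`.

cell (1,1): code 0100 → (1.653,2.000)–(2.000,1.576)
cell (1,2): code 1100 → (1.336,3.000)–(1.653,2.000)
cell (1,3): code 1100 → (1.381,4.000)–(1.336,3.000)
cell (1,4): code 1100 → (1.749,5.000)–(1.381,4.000)
cell (1,5): code 1000 → (2.000,5.320)–(1.749,5.000)
cell (2,1): code 0110 → (2.000,1.576)–(3.000,1.255)
cell (2,5): code 1101 → (2.972,6.000)–(2.000,5.320)
cell (2,6): code 1000 → (3.000,6.015)–(2.972,6.000)
cell (3,1): code 0110 → (3.000,1.255)–(4.000,1.695)
cell (3,5): code 1011 → (4.000,5.985)–(3.511,6.000)
cell (3,6): code 0001 → (3.511,6.000)–(3.000,6.015)
cell (4,1): code 0010 → (4.000,1.695)–(4.276,2.000)
cell (4,2): code 0011 → (4.276,2.000)–(4.927,3.000)
cell (4,3): code 0111 → (4.927,3.000)–(5.000,3.240)
cell (4,5): code 1001 → (5.000,5.048)–(4.000,5.985)
cell (5,3): code 0010 → (5.000,3.240)–(5.200,4.000)
cell (5,4): code 0011 → (5.200,4.000)–(5.030,5.000)
cell (5,5): code 0001 → (5.030,5.000)–(5.000,5.048)
total: 18 segments, chained into 1 closed loop(s), length Σ = 13.514600

segments=18 loops=1 length=13.515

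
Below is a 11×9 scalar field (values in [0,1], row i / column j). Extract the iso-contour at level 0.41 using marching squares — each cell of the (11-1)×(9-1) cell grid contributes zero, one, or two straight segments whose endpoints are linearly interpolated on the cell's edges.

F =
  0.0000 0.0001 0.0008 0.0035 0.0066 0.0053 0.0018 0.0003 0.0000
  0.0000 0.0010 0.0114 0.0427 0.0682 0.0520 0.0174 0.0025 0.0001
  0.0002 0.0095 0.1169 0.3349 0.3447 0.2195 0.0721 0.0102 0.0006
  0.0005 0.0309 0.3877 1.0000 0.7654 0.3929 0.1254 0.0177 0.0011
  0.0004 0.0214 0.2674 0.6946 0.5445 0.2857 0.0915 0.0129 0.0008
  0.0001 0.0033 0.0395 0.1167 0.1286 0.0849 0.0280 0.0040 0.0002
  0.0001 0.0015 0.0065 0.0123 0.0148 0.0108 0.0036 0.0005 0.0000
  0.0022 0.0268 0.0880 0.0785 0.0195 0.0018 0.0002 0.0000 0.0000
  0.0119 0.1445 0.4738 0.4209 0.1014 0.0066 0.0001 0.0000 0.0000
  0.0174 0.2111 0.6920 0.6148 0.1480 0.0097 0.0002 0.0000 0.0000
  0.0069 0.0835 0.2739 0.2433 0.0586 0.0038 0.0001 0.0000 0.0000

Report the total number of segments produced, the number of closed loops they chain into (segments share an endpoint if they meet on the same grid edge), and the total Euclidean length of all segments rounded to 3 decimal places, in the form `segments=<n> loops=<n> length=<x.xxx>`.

segments=16 loops=2 length=14.242

cell (2,2): code 0100 → (2.113,3.000)–(3.000,2.036)
cell (2,3): code 1100 → (2.155,4.000)–(2.113,3.000)
cell (2,4): code 1000 → (3.000,4.954)–(2.155,4.000)
cell (3,2): code 0110 → (3.000,2.036)–(4.000,2.334)
cell (3,4): code 1001 → (4.000,4.520)–(3.000,4.954)
cell (4,2): code 0010 → (4.000,2.334)–(4.492,3.000)
cell (4,3): code 0011 → (4.492,3.000)–(4.323,4.000)
cell (4,4): code 0001 → (4.323,4.000)–(4.000,4.520)
cell (7,1): code 0100 → (7.835,2.000)–(8.000,1.806)
cell (7,2): code 1100 → (7.968,3.000)–(7.835,2.000)
cell (7,3): code 1000 → (8.000,3.034)–(7.968,3.000)
cell (8,1): code 0110 → (8.000,1.806)–(9.000,1.414)
cell (8,3): code 1001 → (9.000,3.439)–(8.000,3.034)
cell (9,1): code 0010 → (9.000,1.414)–(9.674,2.000)
cell (9,2): code 0011 → (9.674,2.000)–(9.551,3.000)
cell (9,3): code 0001 → (9.551,3.000)–(9.000,3.439)
total: 16 segments, chained into 2 closed loop(s), length Σ = 14.242499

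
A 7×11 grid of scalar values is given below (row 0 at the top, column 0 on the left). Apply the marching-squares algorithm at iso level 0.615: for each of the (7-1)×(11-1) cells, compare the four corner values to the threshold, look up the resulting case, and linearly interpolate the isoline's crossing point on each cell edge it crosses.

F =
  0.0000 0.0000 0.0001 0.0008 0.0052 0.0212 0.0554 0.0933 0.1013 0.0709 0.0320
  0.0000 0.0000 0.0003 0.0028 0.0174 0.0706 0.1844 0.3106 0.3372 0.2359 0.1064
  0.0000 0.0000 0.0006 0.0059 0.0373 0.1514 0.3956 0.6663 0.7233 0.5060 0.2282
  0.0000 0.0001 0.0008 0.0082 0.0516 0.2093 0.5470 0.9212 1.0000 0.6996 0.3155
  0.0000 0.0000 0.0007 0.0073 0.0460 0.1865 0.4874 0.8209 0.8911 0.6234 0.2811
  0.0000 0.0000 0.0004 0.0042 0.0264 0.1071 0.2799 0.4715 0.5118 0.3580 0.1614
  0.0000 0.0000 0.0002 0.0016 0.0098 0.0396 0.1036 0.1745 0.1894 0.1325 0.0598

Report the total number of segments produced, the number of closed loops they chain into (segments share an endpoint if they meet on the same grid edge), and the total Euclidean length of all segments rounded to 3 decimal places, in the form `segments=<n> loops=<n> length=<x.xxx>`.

cell (1,6): code 0100 → (1.856,7.000)–(2.000,6.810)
cell (1,7): code 1100 → (1.720,8.000)–(1.856,7.000)
cell (1,8): code 1000 → (2.000,8.498)–(1.720,8.000)
cell (2,6): code 0110 → (2.000,6.810)–(3.000,6.182)
cell (2,8): code 1101 → (2.563,9.000)–(2.000,8.498)
cell (2,9): code 1000 → (3.000,9.220)–(2.563,9.000)
cell (3,6): code 0110 → (3.000,6.182)–(4.000,6.383)
cell (3,9): code 1001 → (4.000,9.025)–(3.000,9.220)
cell (4,6): code 0010 → (4.000,6.383)–(4.589,7.000)
cell (4,7): code 0011 → (4.589,7.000)–(4.728,8.000)
cell (4,8): code 0011 → (4.728,8.000)–(4.032,9.000)
cell (4,9): code 0001 → (4.032,9.000)–(4.000,9.025)
total: 12 segments, chained into 1 closed loop(s), length Σ = 9.404521

segments=12 loops=1 length=9.405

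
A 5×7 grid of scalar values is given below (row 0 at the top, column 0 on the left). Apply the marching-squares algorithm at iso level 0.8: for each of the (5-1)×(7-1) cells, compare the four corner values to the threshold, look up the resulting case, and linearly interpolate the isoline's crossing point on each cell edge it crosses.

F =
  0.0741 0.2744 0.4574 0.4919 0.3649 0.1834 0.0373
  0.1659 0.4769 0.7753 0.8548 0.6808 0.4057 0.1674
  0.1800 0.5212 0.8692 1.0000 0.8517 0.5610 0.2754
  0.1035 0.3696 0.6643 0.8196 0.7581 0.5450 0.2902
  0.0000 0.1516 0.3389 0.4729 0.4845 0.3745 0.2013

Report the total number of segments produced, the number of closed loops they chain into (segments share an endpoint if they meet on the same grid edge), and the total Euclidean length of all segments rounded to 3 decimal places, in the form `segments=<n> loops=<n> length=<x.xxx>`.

cell (0,2): code 0100 → (0.849,3.000)–(1.000,2.311)
cell (0,3): code 1000 → (1.000,3.315)–(0.849,3.000)
cell (1,1): code 0100 → (1.263,2.000)–(2.000,1.801)
cell (1,2): code 1110 → (1.000,2.311)–(1.263,2.000)
cell (1,3): code 1101 → (1.697,4.000)–(1.000,3.315)
cell (1,4): code 1000 → (2.000,4.178)–(1.697,4.000)
cell (2,1): code 0010 → (2.000,1.801)–(2.338,2.000)
cell (2,2): code 0111 → (2.338,2.000)–(3.000,2.874)
cell (2,3): code 1011 → (3.000,3.319)–(2.552,4.000)
cell (2,4): code 0001 → (2.552,4.000)–(2.000,4.178)
cell (3,2): code 0010 → (3.000,2.874)–(3.057,3.000)
cell (3,3): code 0001 → (3.057,3.000)–(3.000,3.319)
total: 12 segments, chained into 1 closed loop(s), length Σ = 6.899672

segments=12 loops=1 length=6.900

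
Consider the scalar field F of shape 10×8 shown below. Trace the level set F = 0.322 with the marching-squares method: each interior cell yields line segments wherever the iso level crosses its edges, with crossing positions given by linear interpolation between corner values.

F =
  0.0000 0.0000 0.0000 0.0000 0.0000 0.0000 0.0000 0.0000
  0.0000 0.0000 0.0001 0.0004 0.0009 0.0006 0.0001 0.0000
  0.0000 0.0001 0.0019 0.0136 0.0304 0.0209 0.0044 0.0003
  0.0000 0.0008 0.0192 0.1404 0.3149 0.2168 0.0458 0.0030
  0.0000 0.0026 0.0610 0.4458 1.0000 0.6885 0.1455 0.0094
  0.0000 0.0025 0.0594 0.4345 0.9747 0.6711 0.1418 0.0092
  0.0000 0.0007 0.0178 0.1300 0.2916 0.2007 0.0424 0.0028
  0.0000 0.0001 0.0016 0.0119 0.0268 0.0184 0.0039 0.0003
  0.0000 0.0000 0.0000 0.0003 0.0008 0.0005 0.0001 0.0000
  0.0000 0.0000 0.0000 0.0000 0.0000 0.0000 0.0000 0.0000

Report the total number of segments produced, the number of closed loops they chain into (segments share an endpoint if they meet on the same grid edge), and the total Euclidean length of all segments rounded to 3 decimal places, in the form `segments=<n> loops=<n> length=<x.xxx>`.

segments=10 loops=1 length=9.378

cell (3,2): code 0100 → (3.595,3.000)–(4.000,2.678)
cell (3,3): code 1100 → (3.010,4.000)–(3.595,3.000)
cell (3,4): code 1100 → (3.223,5.000)–(3.010,4.000)
cell (3,5): code 1000 → (4.000,5.675)–(3.223,5.000)
cell (4,2): code 0110 → (4.000,2.678)–(5.000,2.700)
cell (4,5): code 1001 → (5.000,5.660)–(4.000,5.675)
cell (5,2): code 0010 → (5.000,2.700)–(5.369,3.000)
cell (5,3): code 0011 → (5.369,3.000)–(5.955,4.000)
cell (5,4): code 0011 → (5.955,4.000)–(5.742,5.000)
cell (5,5): code 0001 → (5.742,5.000)–(5.000,5.660)
total: 10 segments, chained into 1 closed loop(s), length Σ = 9.377926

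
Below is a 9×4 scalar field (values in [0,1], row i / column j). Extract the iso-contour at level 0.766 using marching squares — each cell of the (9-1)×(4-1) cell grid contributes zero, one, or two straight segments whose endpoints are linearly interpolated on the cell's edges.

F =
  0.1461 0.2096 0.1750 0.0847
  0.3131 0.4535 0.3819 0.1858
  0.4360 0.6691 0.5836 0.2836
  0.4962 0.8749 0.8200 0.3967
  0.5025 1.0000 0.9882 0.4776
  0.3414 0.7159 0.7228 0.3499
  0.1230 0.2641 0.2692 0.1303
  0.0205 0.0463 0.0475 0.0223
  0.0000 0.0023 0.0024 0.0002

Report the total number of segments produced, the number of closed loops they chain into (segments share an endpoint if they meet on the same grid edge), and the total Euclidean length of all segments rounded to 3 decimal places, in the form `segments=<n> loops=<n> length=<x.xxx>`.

cell (2,0): code 0100 → (2.471,1.000)–(3.000,0.712)
cell (2,1): code 1100 → (2.772,2.000)–(2.471,1.000)
cell (2,2): code 1000 → (3.000,2.128)–(2.772,2.000)
cell (3,0): code 0110 → (3.000,0.712)–(4.000,0.530)
cell (3,2): code 1001 → (4.000,2.435)–(3.000,2.128)
cell (4,0): code 0010 → (4.000,0.530)–(4.824,1.000)
cell (4,1): code 0011 → (4.824,1.000)–(4.837,2.000)
cell (4,2): code 0001 → (4.837,2.000)–(4.000,2.435)
total: 8 segments, chained into 1 closed loop(s), length Σ = 6.863082

segments=8 loops=1 length=6.863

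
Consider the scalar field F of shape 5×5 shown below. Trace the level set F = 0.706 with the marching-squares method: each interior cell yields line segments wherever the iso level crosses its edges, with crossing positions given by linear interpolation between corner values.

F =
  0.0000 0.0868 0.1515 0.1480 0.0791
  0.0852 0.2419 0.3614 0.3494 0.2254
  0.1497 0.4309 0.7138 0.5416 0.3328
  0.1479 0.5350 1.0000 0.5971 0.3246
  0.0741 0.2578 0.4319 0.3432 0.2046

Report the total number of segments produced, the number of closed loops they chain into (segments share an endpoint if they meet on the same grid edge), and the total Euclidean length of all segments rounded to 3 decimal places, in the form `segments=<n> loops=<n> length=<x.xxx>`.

segments=6 loops=1 length=4.178

cell (1,1): code 0100 → (1.978,2.000)–(2.000,1.972)
cell (1,2): code 1000 → (2.000,2.045)–(1.978,2.000)
cell (2,1): code 0110 → (2.000,1.972)–(3.000,1.368)
cell (2,2): code 1001 → (3.000,2.730)–(2.000,2.045)
cell (3,1): code 0010 → (3.000,1.368)–(3.518,2.000)
cell (3,2): code 0001 → (3.518,2.000)–(3.000,2.730)
total: 6 segments, chained into 1 closed loop(s), length Σ = 4.177809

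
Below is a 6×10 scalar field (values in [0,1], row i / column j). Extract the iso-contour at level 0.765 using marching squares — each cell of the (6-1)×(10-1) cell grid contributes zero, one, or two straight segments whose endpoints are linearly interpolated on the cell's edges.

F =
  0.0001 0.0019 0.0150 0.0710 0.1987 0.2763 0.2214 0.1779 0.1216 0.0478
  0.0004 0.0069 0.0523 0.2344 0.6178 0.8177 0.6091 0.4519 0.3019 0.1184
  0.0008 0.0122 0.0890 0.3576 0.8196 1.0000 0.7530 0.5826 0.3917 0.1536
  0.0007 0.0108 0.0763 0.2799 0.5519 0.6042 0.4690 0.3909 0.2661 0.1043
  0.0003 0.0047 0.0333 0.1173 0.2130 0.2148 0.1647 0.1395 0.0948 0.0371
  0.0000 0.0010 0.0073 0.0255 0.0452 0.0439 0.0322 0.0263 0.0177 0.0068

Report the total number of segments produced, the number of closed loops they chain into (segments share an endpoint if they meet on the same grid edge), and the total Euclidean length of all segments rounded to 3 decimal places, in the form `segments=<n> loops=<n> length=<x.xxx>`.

segments=8 loops=1 length=5.534

cell (0,4): code 0100 → (0.903,5.000)–(1.000,4.736)
cell (0,5): code 1000 → (1.000,5.253)–(0.903,5.000)
cell (1,3): code 0100 → (1.729,4.000)–(2.000,3.882)
cell (1,4): code 1110 → (1.000,4.736)–(1.729,4.000)
cell (1,5): code 1001 → (2.000,5.951)–(1.000,5.253)
cell (2,3): code 0010 → (2.000,3.882)–(2.204,4.000)
cell (2,4): code 0011 → (2.204,4.000)–(2.594,5.000)
cell (2,5): code 0001 → (2.594,5.000)–(2.000,5.951)
total: 8 segments, chained into 1 closed loop(s), length Σ = 5.533947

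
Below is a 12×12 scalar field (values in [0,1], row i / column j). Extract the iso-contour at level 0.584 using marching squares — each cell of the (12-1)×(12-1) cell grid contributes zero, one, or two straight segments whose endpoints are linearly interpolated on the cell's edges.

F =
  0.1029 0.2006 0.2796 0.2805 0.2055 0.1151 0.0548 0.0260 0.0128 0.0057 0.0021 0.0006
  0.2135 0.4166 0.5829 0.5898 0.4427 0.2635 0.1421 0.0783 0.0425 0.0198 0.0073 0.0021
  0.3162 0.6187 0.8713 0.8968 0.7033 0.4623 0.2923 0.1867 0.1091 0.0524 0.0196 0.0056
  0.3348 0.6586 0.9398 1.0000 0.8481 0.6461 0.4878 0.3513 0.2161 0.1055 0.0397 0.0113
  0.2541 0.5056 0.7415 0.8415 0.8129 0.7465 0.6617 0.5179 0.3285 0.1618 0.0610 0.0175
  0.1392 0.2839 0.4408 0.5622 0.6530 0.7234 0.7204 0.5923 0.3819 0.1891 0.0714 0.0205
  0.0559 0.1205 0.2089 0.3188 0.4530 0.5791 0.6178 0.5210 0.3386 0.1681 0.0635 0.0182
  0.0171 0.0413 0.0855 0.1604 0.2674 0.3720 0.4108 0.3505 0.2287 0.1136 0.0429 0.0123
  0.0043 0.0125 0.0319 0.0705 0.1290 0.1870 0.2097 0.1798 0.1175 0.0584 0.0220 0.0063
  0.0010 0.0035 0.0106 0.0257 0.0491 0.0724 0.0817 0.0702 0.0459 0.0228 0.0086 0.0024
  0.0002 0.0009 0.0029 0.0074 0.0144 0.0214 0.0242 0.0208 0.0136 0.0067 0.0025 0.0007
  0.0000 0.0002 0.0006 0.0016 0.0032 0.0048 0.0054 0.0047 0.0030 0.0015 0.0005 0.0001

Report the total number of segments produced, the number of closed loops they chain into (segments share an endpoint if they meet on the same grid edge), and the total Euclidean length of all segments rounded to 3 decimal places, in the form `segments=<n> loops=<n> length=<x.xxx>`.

cell (0,2): code 0100 → (0.981,3.000)–(1.000,2.159)
cell (0,3): code 1000 → (1.000,3.039)–(0.981,3.000)
cell (1,0): code 0100 → (1.828,1.000)–(2.000,0.885)
cell (1,1): code 1100 → (1.004,2.000)–(1.828,1.000)
cell (1,2): code 1110 → (1.000,2.159)–(1.004,2.000)
cell (1,3): code 1101 → (1.542,4.000)–(1.000,3.039)
cell (1,4): code 1000 → (2.000,4.495)–(1.542,4.000)
cell (2,0): code 0110 → (2.000,0.885)–(3.000,0.770)
cell (2,4): code 1101 → (2.662,5.000)–(2.000,4.495)
cell (2,5): code 1000 → (3.000,5.392)–(2.662,5.000)
cell (3,0): code 0010 → (3.000,0.770)–(3.488,1.000)
cell (3,1): code 0111 → (3.488,1.000)–(4.000,1.332)
cell (3,5): code 1101 → (3.553,6.000)–(3.000,5.392)
cell (3,6): code 1000 → (4.000,6.540)–(3.553,6.000)
cell (4,1): code 0010 → (4.000,1.332)–(4.524,2.000)
cell (4,2): code 0011 → (4.524,2.000)–(4.922,3.000)
cell (4,3): code 0111 → (4.922,3.000)–(5.000,3.240)
cell (4,6): code 1101 → (4.888,7.000)–(4.000,6.540)
cell (4,7): code 1000 → (5.000,7.039)–(4.888,7.000)
cell (5,3): code 0010 → (5.000,3.240)–(5.345,4.000)
cell (5,4): code 0011 → (5.345,4.000)–(5.966,5.000)
cell (5,5): code 0111 → (5.966,5.000)–(6.000,5.127)
cell (5,6): code 1011 → (6.000,6.349)–(5.116,7.000)
cell (5,7): code 0001 → (5.116,7.000)–(5.000,7.039)
cell (6,5): code 0010 → (6.000,5.127)–(6.163,6.000)
cell (6,6): code 0001 → (6.163,6.000)–(6.000,6.349)
total: 26 segments, chained into 1 closed loop(s), length Σ = 17.286989

segments=26 loops=1 length=17.287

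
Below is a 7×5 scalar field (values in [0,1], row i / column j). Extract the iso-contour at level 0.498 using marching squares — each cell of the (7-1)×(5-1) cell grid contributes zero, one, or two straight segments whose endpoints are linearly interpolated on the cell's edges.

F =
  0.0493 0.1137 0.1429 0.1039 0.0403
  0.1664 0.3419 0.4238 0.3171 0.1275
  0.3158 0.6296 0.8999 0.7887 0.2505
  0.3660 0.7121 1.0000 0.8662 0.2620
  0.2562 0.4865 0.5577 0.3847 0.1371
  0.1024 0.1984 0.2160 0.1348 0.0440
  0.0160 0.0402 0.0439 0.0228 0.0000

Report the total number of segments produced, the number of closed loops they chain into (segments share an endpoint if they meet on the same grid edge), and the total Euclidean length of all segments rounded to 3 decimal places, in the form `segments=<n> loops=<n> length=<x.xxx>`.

cell (1,0): code 0100 → (1.543,1.000)–(2.000,0.581)
cell (1,1): code 1100 → (1.156,2.000)–(1.543,1.000)
cell (1,2): code 1100 → (1.384,3.000)–(1.156,2.000)
cell (1,3): code 1000 → (2.000,3.540)–(1.384,3.000)
cell (2,0): code 0110 → (2.000,0.581)–(3.000,0.381)
cell (2,3): code 1001 → (3.000,3.609)–(2.000,3.540)
cell (3,0): code 0010 → (3.000,0.381)–(3.949,1.000)
cell (3,1): code 0111 → (3.949,1.000)–(4.000,1.162)
cell (3,2): code 1011 → (4.000,2.345)–(3.765,3.000)
cell (3,3): code 0001 → (3.765,3.000)–(3.000,3.609)
cell (4,1): code 0010 → (4.000,1.162)–(4.175,2.000)
cell (4,2): code 0001 → (4.175,2.000)–(4.000,2.345)
total: 12 segments, chained into 1 closed loop(s), length Σ = 9.779195

segments=12 loops=1 length=9.779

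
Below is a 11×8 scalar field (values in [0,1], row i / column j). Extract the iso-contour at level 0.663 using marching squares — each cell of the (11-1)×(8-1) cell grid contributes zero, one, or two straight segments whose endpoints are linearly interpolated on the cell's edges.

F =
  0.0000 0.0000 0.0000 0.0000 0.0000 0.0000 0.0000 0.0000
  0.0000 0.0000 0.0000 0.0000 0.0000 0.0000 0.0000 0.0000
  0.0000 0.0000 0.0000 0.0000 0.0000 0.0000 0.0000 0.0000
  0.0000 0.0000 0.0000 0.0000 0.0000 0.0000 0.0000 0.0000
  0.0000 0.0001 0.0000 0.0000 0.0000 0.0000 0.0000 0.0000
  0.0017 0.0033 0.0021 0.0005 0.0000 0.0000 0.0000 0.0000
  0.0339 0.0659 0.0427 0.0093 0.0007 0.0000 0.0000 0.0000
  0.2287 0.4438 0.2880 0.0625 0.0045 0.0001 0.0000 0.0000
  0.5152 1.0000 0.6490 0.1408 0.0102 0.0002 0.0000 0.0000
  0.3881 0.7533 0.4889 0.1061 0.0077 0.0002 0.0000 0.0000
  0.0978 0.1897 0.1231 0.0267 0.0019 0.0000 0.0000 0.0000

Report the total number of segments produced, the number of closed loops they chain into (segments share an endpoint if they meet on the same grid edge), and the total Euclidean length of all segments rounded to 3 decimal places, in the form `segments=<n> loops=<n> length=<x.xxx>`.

segments=6 loops=1 length=5.001

cell (7,0): code 0100 → (7.394,1.000)–(8.000,0.305)
cell (7,1): code 1000 → (8.000,1.960)–(7.394,1.000)
cell (8,0): code 0110 → (8.000,0.305)–(9.000,0.753)
cell (8,1): code 1001 → (9.000,1.342)–(8.000,1.960)
cell (9,0): code 0010 → (9.000,0.753)–(9.160,1.000)
cell (9,1): code 0001 → (9.160,1.000)–(9.000,1.342)
total: 6 segments, chained into 1 closed loop(s), length Σ = 5.000888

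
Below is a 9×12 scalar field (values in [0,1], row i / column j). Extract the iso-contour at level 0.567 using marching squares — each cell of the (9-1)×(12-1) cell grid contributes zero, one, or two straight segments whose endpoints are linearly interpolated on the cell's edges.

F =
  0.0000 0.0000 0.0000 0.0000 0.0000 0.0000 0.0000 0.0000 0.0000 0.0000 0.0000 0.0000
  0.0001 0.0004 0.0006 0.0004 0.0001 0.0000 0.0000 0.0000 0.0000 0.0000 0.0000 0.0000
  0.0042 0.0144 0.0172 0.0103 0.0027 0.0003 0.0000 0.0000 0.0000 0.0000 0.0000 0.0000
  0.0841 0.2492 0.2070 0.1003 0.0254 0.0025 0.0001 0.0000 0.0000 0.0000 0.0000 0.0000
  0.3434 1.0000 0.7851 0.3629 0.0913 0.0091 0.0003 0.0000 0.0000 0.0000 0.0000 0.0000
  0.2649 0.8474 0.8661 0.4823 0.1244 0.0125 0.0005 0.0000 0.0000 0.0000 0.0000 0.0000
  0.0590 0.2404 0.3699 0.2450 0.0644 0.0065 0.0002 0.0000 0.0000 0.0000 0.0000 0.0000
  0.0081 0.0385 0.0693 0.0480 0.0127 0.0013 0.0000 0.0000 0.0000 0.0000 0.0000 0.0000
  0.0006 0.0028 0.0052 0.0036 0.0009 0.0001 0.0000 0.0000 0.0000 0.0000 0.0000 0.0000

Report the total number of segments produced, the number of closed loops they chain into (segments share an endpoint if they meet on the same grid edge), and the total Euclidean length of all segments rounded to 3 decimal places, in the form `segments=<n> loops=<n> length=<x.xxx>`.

segments=8 loops=1 length=7.247

cell (3,0): code 0100 → (3.423,1.000)–(4.000,0.341)
cell (3,1): code 1100 → (3.623,2.000)–(3.423,1.000)
cell (3,2): code 1000 → (4.000,2.517)–(3.623,2.000)
cell (4,0): code 0110 → (4.000,0.341)–(5.000,0.519)
cell (4,2): code 1001 → (5.000,2.779)–(4.000,2.517)
cell (5,0): code 0010 → (5.000,0.519)–(5.462,1.000)
cell (5,1): code 0011 → (5.462,1.000)–(5.603,2.000)
cell (5,2): code 0001 → (5.603,2.000)–(5.000,2.779)
total: 8 segments, chained into 1 closed loop(s), length Σ = 7.247373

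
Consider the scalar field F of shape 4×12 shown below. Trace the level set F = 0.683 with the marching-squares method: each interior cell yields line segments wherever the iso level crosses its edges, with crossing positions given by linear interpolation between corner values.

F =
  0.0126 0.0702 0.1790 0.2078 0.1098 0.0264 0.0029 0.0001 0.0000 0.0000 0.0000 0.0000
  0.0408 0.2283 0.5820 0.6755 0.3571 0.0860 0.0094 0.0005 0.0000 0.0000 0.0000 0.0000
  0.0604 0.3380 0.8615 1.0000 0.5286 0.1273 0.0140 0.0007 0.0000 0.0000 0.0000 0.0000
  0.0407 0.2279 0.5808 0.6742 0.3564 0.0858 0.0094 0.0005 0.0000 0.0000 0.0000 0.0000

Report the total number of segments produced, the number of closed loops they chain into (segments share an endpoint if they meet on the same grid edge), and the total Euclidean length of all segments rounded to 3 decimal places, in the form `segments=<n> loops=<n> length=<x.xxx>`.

segments=6 loops=1 length=5.925

cell (1,1): code 0100 → (1.361,2.000)–(2.000,1.659)
cell (1,2): code 1100 → (1.023,3.000)–(1.361,2.000)
cell (1,3): code 1000 → (2.000,3.672)–(1.023,3.000)
cell (2,1): code 0010 → (2.000,1.659)–(2.636,2.000)
cell (2,2): code 0011 → (2.636,2.000)–(2.973,3.000)
cell (2,3): code 0001 → (2.973,3.000)–(2.000,3.672)
total: 6 segments, chained into 1 closed loop(s), length Σ = 5.925188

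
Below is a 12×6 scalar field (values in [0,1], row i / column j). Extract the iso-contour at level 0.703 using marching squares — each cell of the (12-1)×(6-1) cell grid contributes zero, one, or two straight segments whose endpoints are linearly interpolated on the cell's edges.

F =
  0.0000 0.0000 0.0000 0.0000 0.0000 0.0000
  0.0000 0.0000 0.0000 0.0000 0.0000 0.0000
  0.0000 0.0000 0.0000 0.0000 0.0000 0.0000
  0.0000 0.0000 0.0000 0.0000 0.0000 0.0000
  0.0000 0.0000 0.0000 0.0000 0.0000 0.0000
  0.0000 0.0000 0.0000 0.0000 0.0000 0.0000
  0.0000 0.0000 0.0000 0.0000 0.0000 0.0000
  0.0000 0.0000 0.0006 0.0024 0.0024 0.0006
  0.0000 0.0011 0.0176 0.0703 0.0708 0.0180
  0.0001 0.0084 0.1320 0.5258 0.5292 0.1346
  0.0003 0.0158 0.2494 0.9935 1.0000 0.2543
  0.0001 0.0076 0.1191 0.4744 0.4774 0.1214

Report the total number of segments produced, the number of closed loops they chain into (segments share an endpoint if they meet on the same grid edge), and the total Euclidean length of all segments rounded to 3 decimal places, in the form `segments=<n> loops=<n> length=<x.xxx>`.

segments=6 loops=1 length=4.856

cell (9,2): code 0100 → (9.379,3.000)–(10.000,2.610)
cell (9,3): code 1100 → (9.369,4.000)–(9.379,3.000)
cell (9,4): code 1000 → (10.000,4.398)–(9.369,4.000)
cell (10,2): code 0010 → (10.000,2.610)–(10.560,3.000)
cell (10,3): code 0011 → (10.560,3.000)–(10.568,4.000)
cell (10,4): code 0001 → (10.568,4.000)–(10.000,4.398)
total: 6 segments, chained into 1 closed loop(s), length Σ = 4.856088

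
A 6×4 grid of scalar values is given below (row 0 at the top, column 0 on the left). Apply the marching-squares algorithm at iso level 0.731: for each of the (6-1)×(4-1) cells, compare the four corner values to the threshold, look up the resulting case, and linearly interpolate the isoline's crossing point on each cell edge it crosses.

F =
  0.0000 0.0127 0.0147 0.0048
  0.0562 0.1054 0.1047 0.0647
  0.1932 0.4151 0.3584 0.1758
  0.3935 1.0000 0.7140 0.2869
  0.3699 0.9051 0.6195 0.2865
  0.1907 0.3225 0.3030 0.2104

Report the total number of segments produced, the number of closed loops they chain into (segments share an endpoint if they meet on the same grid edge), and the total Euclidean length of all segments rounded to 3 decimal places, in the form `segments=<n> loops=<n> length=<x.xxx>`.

cell (2,0): code 0100 → (2.540,1.000)–(3.000,0.556)
cell (2,1): code 1000 → (3.000,1.941)–(2.540,1.000)
cell (3,0): code 0110 → (3.000,0.556)–(4.000,0.675)
cell (3,1): code 1001 → (4.000,1.610)–(3.000,1.941)
cell (4,0): code 0010 → (4.000,0.675)–(4.299,1.000)
cell (4,1): code 0001 → (4.299,1.000)–(4.000,1.610)
total: 6 segments, chained into 1 closed loop(s), length Σ = 4.866847

segments=6 loops=1 length=4.867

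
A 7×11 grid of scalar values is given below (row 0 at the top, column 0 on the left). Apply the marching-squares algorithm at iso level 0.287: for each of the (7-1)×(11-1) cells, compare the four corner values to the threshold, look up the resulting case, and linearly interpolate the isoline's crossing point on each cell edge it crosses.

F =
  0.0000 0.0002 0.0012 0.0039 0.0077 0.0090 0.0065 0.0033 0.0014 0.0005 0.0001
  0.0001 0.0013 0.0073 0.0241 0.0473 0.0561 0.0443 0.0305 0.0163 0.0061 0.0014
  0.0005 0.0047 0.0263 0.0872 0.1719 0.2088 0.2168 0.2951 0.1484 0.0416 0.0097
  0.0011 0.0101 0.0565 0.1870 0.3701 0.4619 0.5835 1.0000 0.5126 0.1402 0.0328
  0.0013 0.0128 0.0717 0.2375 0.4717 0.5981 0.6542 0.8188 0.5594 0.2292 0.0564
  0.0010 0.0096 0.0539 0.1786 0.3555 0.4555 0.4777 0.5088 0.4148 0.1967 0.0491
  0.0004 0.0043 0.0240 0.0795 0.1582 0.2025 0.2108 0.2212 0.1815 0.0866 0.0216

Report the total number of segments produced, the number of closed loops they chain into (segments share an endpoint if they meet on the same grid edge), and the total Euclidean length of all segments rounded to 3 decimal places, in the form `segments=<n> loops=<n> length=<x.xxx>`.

cell (1,6): code 0100 → (1.969,7.000)–(2.000,6.897)
cell (1,7): code 1000 → (2.000,7.055)–(1.969,7.000)
cell (2,3): code 0100 → (2.581,4.000)–(3.000,3.546)
cell (2,4): code 1100 → (2.309,5.000)–(2.581,4.000)
cell (2,5): code 1100 → (2.191,6.000)–(2.309,5.000)
cell (2,6): code 1110 → (2.000,6.897)–(2.191,6.000)
cell (2,7): code 1101 → (2.381,8.000)–(2.000,7.055)
cell (2,8): code 1000 → (3.000,8.606)–(2.381,8.000)
cell (3,3): code 0110 → (3.000,3.546)–(4.000,3.211)
cell (3,8): code 1001 → (4.000,8.825)–(3.000,8.606)
cell (4,3): code 0110 → (4.000,3.211)–(5.000,3.613)
cell (4,8): code 1001 → (5.000,8.586)–(4.000,8.825)
cell (5,3): code 0010 → (5.000,3.613)–(5.347,4.000)
cell (5,4): code 0011 → (5.347,4.000)–(5.666,5.000)
cell (5,5): code 0011 → (5.666,5.000)–(5.714,6.000)
cell (5,6): code 0011 → (5.714,6.000)–(5.771,7.000)
cell (5,7): code 0011 → (5.771,7.000)–(5.548,8.000)
cell (5,8): code 0001 → (5.548,8.000)–(5.000,8.586)
total: 18 segments, chained into 1 closed loop(s), length Σ = 15.217046

segments=18 loops=1 length=15.217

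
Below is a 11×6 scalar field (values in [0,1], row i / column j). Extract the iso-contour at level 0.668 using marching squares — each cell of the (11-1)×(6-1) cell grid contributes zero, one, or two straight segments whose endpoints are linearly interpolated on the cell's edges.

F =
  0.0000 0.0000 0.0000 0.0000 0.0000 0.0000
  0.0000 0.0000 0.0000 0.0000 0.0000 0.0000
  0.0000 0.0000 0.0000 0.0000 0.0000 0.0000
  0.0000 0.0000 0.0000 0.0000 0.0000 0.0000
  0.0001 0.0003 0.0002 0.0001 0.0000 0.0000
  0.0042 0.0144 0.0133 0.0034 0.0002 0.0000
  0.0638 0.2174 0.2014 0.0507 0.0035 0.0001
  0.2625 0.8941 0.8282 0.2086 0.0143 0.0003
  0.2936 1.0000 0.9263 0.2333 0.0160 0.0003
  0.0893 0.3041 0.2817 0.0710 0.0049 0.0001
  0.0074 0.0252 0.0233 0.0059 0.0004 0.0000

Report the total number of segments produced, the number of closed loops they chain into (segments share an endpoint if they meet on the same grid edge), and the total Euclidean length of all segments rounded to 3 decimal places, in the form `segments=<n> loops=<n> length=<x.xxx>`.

cell (6,0): code 0100 → (6.666,1.000)–(7.000,0.642)
cell (6,1): code 1100 → (6.744,2.000)–(6.666,1.000)
cell (6,2): code 1000 → (7.000,2.259)–(6.744,2.000)
cell (7,0): code 0110 → (7.000,0.642)–(8.000,0.530)
cell (7,2): code 1001 → (8.000,2.373)–(7.000,2.259)
cell (8,0): code 0010 → (8.000,0.530)–(8.477,1.000)
cell (8,1): code 0011 → (8.477,1.000)–(8.401,2.000)
cell (8,2): code 0001 → (8.401,2.000)–(8.000,2.373)
total: 8 segments, chained into 1 closed loop(s), length Σ = 6.088938

segments=8 loops=1 length=6.089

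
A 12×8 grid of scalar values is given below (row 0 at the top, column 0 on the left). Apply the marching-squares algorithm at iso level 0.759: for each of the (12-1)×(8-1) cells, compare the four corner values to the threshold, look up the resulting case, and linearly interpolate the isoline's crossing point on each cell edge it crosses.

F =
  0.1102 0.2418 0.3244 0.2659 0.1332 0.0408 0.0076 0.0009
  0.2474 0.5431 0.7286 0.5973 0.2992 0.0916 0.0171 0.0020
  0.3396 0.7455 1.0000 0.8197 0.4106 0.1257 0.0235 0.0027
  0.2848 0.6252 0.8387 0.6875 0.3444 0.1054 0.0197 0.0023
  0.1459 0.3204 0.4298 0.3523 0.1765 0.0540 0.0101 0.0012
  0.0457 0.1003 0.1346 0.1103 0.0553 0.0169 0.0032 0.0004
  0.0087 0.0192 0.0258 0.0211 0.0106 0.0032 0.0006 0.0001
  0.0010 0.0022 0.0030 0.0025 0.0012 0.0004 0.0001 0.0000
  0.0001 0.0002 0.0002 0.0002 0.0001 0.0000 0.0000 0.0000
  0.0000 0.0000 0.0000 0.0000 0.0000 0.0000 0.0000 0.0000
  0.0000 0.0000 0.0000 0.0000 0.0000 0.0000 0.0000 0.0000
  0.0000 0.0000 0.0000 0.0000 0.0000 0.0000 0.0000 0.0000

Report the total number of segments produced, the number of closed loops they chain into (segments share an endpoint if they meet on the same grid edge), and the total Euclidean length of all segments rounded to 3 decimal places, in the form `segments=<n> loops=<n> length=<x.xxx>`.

cell (1,1): code 0100 → (1.112,2.000)–(2.000,1.053)
cell (1,2): code 1100 → (1.727,3.000)–(1.112,2.000)
cell (1,3): code 1000 → (2.000,3.148)–(1.727,3.000)
cell (2,1): code 0110 → (2.000,1.053)–(3.000,1.627)
cell (2,2): code 1011 → (3.000,2.527)–(2.459,3.000)
cell (2,3): code 0001 → (2.459,3.000)–(2.000,3.148)
cell (3,1): code 0010 → (3.000,1.627)–(3.195,2.000)
cell (3,2): code 0001 → (3.195,2.000)–(3.000,2.527)
total: 8 segments, chained into 1 closed loop(s), length Σ = 6.119769

segments=8 loops=1 length=6.120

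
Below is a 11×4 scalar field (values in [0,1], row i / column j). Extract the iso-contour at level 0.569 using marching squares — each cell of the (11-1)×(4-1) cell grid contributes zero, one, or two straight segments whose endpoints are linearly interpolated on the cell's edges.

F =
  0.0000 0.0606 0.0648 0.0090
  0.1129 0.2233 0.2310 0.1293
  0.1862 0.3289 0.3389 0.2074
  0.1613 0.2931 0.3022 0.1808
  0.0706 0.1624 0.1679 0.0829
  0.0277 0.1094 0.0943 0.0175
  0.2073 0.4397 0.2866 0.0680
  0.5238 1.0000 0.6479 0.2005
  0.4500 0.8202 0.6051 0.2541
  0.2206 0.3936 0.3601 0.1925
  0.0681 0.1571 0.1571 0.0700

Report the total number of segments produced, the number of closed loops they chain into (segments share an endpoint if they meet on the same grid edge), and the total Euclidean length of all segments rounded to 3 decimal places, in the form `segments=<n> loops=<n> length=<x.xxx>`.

segments=8 loops=1 length=6.809

cell (6,0): code 0100 → (6.231,1.000)–(7.000,0.095)
cell (6,1): code 1100 → (6.782,2.000)–(6.231,1.000)
cell (6,2): code 1000 → (7.000,2.176)–(6.782,2.000)
cell (7,0): code 0110 → (7.000,0.095)–(8.000,0.321)
cell (7,2): code 1001 → (8.000,2.103)–(7.000,2.176)
cell (8,0): code 0010 → (8.000,0.321)–(8.589,1.000)
cell (8,1): code 0011 → (8.589,1.000)–(8.147,2.000)
cell (8,2): code 0001 → (8.147,2.000)–(8.000,2.103)
total: 8 segments, chained into 1 closed loop(s), length Σ = 6.809459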